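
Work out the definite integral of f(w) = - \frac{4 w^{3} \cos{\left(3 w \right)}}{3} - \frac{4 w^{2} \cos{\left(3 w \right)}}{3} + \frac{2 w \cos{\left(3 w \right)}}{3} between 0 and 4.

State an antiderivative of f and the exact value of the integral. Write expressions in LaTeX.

Antiderivative: F(w) = - \frac{4 w^{3} \sin{\left(3 w \right)}}{9} - \frac{4 w^{2} \sin{\left(3 w \right)}}{9} - \frac{4 w^{2} \cos{\left(3 w \right)}}{9} + \frac{14 w \sin{\left(3 w \right)}}{27} - \frac{8 w \cos{\left(3 w \right)}}{27} + \frac{8 \sin{\left(3 w \right)}}{81} + \frac{14 \cos{\left(3 w \right)}}{81}; value = - \frac{658 \cos{\left(12 \right)}}{81} - \frac{14}{81} - \frac{2704 \sin{\left(12 \right)}}{81}

The integrand splits into summands that can be handled one at a time.
F(w) = - \frac{4 w^{3} \sin{\left(3 w \right)}}{9} - \frac{4 w^{2} \sin{\left(3 w \right)}}{9} - \frac{4 w^{2} \cos{\left(3 w \right)}}{9} + \frac{14 w \sin{\left(3 w \right)}}{27} - \frac{8 w \cos{\left(3 w \right)}}{27} + \frac{8 \sin{\left(3 w \right)}}{81} + \frac{14 \cos{\left(3 w \right)}}{81} is an antiderivative of f.
Check: d/dw[- \frac{4 w^{3} \sin{\left(3 w \right)}}{9} - \frac{4 w^{2} \sin{\left(3 w \right)}}{9} - \frac{4 w^{2} \cos{\left(3 w \right)}}{9} + \frac{14 w \sin{\left(3 w \right)}}{27} - \frac{8 w \cos{\left(3 w \right)}}{27} + \frac{8 \sin{\left(3 w \right)}}{81} + \frac{14 \cos{\left(3 w \right)}}{81}] = - \frac{4 w^{3} \cos{\left(3 w \right)}}{3} - \frac{4 w^{2} \cos{\left(3 w \right)}}{3} + \frac{2 w \cos{\left(3 w \right)}}{3} = f(w).
F(4) = - \frac{658 \cos{\left(12 \right)}}{81} - \frac{2704 \sin{\left(12 \right)}}{81}; F(0) = \frac{14}{81}.
Integral = F(4) - F(0) = - \frac{658 \cos{\left(12 \right)}}{81} - \frac{14}{81} - \frac{2704 \sin{\left(12 \right)}}{81}.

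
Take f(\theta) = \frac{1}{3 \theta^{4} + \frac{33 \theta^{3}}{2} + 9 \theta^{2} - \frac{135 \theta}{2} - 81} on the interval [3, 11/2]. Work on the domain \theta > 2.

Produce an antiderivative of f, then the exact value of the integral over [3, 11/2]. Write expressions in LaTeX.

Antiderivative: F(\theta) = \frac{2 \log{\left(\theta - 2 \right)}}{525} - \frac{8 \log{\left(\theta + \frac{3}{2} \right)}}{189} + \frac{26 \log{\left(\theta + 3 \right)}}{675} - \frac{2}{45 \theta + 135}; value = - \frac{8 \log{\left(7 \right)}}{189} - \frac{26 \log{\left(6 \right)}}{675} + \frac{1}{459} + \frac{2 \log{\left(\frac{7}{2} \right)}}{525} + \frac{8 \log{\left(\frac{9}{2} \right)}}{189} + \frac{26 \log{\left(\frac{17}{2} \right)}}{675}

Factor the denominator (3 \left(\theta - 2\right) \left(\theta + 3\right)^{2} \left(2 \theta + 3\right)) and decompose: f = - \frac{16}{189 \left(2 \theta + 3\right)} + \frac{26}{675 \left(\theta + 3\right)} + \frac{2}{45 \left(\theta + 3\right)^{2}} + \frac{2}{525 \left(\theta - 2\right)}; each piece integrates to a log, atan, or power term.
F(\theta) = \frac{2 \log{\left(\theta - 2 \right)}}{525} - \frac{8 \log{\left(\theta + \frac{3}{2} \right)}}{189} + \frac{26 \log{\left(\theta + 3 \right)}}{675} - \frac{2}{45 \theta + 135} is an antiderivative of f.
Check: d/d\theta[\frac{2 \log{\left(\theta - 2 \right)}}{525} - \frac{8 \log{\left(\theta + \frac{3}{2} \right)}}{189} + \frac{26 \log{\left(\theta + 3 \right)}}{675} - \frac{2}{45 \theta + 135}] = \frac{2}{6 \theta^{4} + 33 \theta^{3} + 18 \theta^{2} - 135 \theta - 162}, which equals f(\theta).
F(11/2) = - \frac{8 \log{\left(7 \right)}}{189} - \frac{4}{765} + \frac{2 \log{\left(\frac{7}{2} \right)}}{525} + \frac{26 \log{\left(\frac{17}{2} \right)}}{675}; F(3) = - \frac{8 \log{\left(\frac{9}{2} \right)}}{189} - \frac{1}{135} + \frac{26 \log{\left(6 \right)}}{675}.
Integral = F(11/2) - F(3) = - \frac{8 \log{\left(7 \right)}}{189} - \frac{26 \log{\left(6 \right)}}{675} + \frac{1}{459} + \frac{2 \log{\left(\frac{7}{2} \right)}}{525} + \frac{8 \log{\left(\frac{9}{2} \right)}}{189} + \frac{26 \log{\left(\frac{17}{2} \right)}}{675}.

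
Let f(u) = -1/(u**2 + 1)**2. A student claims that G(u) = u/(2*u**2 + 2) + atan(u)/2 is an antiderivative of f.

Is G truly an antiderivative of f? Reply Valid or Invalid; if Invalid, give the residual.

Invalid: d/du[G] - f = 2/(u**4 + 2*u**2 + 1), which is not 0.

d/du[G] = 1/(u**4 + 2*u**2 + 1)
d/du[G] - f(u) = 2/(u**4 + 2*u**2 + 1) != 0.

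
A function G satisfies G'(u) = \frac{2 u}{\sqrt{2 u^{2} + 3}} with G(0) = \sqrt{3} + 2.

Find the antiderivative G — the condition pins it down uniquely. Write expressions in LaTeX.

G'(u) matches the chain-rule pattern g'(h)*h' with inner function h(u) = 2 u^{2} + 3; substituting w = h(u) collapses the integral.
A general antiderivative is \sqrt{2 u^{2} + 3} + C.
The condition gives C = \sqrt{3} + 2 - (\sqrt{3}) = 2.
So G(u) = \sqrt{2 u^{2} + 3} + 2.
Check: d/du[\sqrt{2 u^{2} + 3} + 2] = \frac{2 u}{\sqrt{2 u^{2} + 3}} = G'(u).

G(u) = \sqrt{2 u^{2} + 3} + 2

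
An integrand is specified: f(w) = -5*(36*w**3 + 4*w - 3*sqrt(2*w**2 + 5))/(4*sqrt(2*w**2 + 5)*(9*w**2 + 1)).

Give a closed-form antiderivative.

A first test for any F(w): its w-derivative must equal f(w) identically.
Check: d/dw[5*(-2*sqrt(2*w**2 + 5) + atan(3*w))/4] = (-180*w**3 - 20*w + 15*sqrt(2*w**2 + 5))/(36*w**2*sqrt(2*w**2 + 5) + 4*sqrt(2*w**2 + 5)), which equals f(w).

An antiderivative is F(w) = 5*(-2*sqrt(2*w**2 + 5) + atan(3*w))/4.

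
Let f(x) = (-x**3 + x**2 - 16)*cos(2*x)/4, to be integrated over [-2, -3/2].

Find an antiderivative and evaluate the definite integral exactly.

Check any antiderivative F(x) by computing F'(x) and comparing it with f(x).
F(x) = -x**3*sin(2*x)/8 + x**2*sin(2*x)/8 - 3*x**2*cos(2*x)/16 + 3*x*sin(2*x)/16 + x*cos(2*x)/8 - 33*sin(2*x)/16 + 3*cos(2*x)/32 is an antiderivative of f.
Check: d/dx[-x**3*sin(2*x)/8 + x**2*sin(2*x)/8 - 3*x**2*cos(2*x)/16 + 3*x*sin(2*x)/16 + x*cos(2*x)/8 - 33*sin(2*x)/16 + 3*cos(2*x)/32] = -x**3*cos(2*x)/4 + x**2*cos(2*x)/4 - 4*cos(2*x), which equals f(x).
F(-3/2) = 105*sin(3)/64 - 33*cos(3)/64; F(-2) = 15*sin(4)/16 - 29*cos(4)/32.
Integral = F(-3/2) - F(-2) = 29*cos(4)/32 + 105*sin(3)/64 - 33*cos(3)/64 - 15*sin(4)/16.

Antiderivative: F(x) = -x**3*sin(2*x)/8 + x**2*sin(2*x)/8 - 3*x**2*cos(2*x)/16 + 3*x*sin(2*x)/16 + x*cos(2*x)/8 - 33*sin(2*x)/16 + 3*cos(2*x)/32; value = 29*cos(4)/32 + 105*sin(3)/64 - 33*cos(3)/64 - 15*sin(4)/16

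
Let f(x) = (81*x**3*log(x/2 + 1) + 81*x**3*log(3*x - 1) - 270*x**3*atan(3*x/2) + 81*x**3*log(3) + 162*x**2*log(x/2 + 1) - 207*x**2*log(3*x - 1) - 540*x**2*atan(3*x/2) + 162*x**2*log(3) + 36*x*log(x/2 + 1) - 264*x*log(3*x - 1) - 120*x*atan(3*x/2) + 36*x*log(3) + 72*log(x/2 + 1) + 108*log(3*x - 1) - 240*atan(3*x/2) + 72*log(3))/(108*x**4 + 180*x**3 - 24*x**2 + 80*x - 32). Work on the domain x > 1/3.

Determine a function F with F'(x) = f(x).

An antiderivative is F(x) = 3*log(3*x/2 + 3)*log(3*x - 1)/4 - 5*log(3*x - 1)*atan(3*x/2)/2.

f has the shape u'v + uv' for u = 3*log(3*x/2 + 3)/4 - 5*atan(3*x/2)/2 and v = log(3*x - 1) — it is the derivative of the product u*v.
Check: d/dx[3*log(3*x/2 + 3)*log(3*x - 1)/4 - 5*log(3*x - 1)*atan(3*x/2)/2] = (81*x**3*log(x/2 + 1) + 81*x**3*log(3*x - 1) - 270*x**3*atan(3*x/2) + 81*x**3*log(3) + 162*x**2*log(x/2 + 1) - 207*x**2*log(3*x - 1) - 540*x**2*atan(3*x/2) + 162*x**2*log(3) + 36*x*log(x/2 + 1) - 264*x*log(3*x - 1) - 120*x*atan(3*x/2) + 36*x*log(3) + 72*log(x/2 + 1) + 108*log(3*x - 1) - 240*atan(3*x/2) + 72*log(3))/(108*x**4 + 180*x**3 - 24*x**2 + 80*x - 32) = f(x).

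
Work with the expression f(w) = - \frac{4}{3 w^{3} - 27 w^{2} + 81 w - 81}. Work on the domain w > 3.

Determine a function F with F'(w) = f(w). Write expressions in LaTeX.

An antiderivative is F(w) = \frac{2}{3 \left(w - 3\right)^{2}}.

For F(w) to be correct the identity F'(w) - f(w) = 0 must hold.
Check: d/dw[\frac{2}{3 \left(w - 3\right)^{2}}] = - \frac{4}{3 w^{3} - 27 w^{2} + 81 w - 81} = f(w).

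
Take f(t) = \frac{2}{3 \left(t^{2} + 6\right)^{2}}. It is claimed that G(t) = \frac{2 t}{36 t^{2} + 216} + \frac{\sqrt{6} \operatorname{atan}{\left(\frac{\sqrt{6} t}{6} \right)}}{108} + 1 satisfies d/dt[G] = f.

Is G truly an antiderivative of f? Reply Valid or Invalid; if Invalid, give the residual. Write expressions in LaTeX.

Valid: G'(t) = f(t).

d/dt[G] = \frac{2}{3 t^{4} + 36 t^{2} + 108}
This equals f(t) exactly, so the claim holds.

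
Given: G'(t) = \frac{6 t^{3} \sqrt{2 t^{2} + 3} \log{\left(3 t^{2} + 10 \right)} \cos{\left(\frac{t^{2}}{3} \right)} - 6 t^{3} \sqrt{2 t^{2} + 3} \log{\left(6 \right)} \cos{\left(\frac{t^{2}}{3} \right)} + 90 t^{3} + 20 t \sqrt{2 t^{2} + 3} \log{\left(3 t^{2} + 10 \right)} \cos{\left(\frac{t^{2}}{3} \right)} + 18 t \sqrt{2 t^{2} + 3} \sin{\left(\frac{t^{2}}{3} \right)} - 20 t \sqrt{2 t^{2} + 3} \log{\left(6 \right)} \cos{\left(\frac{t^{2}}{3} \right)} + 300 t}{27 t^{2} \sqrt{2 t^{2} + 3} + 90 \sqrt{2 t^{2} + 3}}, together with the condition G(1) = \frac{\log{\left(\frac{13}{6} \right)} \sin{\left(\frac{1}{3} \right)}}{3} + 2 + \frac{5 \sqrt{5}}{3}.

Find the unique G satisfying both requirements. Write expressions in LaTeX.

G(t) = \frac{5 \sqrt{2 t^{2} + 3} + \log{\left(\frac{t^{2}}{2} + \frac{5}{3} \right)} \sin{\left(\frac{t^{2}}{3} \right)} + 6}{3}

Since d/dt undoes antidifferentiation here, G(t) must give back the stated G'(t).
A general antiderivative is \frac{5 \sqrt{2 t^{2} + 3}}{3} + \frac{\log{\left(\frac{t^{2}}{2} + \frac{5}{3} \right)} \sin{\left(\frac{t^{2}}{3} \right)}}{3} + C.
The condition gives C = \frac{\log{\left(\frac{13}{6} \right)} \sin{\left(\frac{1}{3} \right)}}{3} + 2 + \frac{5 \sqrt{5}}{3} - (\frac{\log{\left(\frac{13}{6} \right)} \sin{\left(\frac{1}{3} \right)}}{3} + \frac{5 \sqrt{5}}{3}) = 2.
So G(t) = \frac{5 \sqrt{2 t^{2} + 3} + \log{\left(\frac{t^{2}}{2} + \frac{5}{3} \right)} \sin{\left(\frac{t^{2}}{3} \right)} + 6}{3}.
Check: d/dt[\frac{5 \sqrt{2 t^{2} + 3} + \log{\left(\frac{t^{2}}{2} + \frac{5}{3} \right)} \sin{\left(\frac{t^{2}}{3} \right)} + 6}{3}] = \frac{6 t^{3} \sqrt{2 t^{2} + 3} \log{\left(3 t^{2} + 10 \right)} \cos{\left(\frac{t^{2}}{3} \right)} - 6 t^{3} \sqrt{2 t^{2} + 3} \log{\left(6 \right)} \cos{\left(\frac{t^{2}}{3} \right)} + 90 t^{3} + 20 t \sqrt{2 t^{2} + 3} \log{\left(3 t^{2} + 10 \right)} \cos{\left(\frac{t^{2}}{3} \right)} + 18 t \sqrt{2 t^{2} + 3} \sin{\left(\frac{t^{2}}{3} \right)} - 20 t \sqrt{2 t^{2} + 3} \log{\left(6 \right)} \cos{\left(\frac{t^{2}}{3} \right)} + 300 t}{27 t^{2} \sqrt{2 t^{2} + 3} + 90 \sqrt{2 t^{2} + 3}} = G'(t).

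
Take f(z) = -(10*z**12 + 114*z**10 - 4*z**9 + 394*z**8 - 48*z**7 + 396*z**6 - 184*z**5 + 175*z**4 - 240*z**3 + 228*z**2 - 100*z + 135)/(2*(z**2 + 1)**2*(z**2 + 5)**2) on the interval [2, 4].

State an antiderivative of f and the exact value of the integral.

A first test for any F(z): its z-derivative must equal f(z) identically.
F(z) = -z**5 + z**3 + z**2 - 3*z + 3*z/(2*z**4 + 12*z**2 + 10) is an antiderivative of f.
Check: d/dz[-z**5 + z**3 + z**2 - 3*z + 3*z/(2*z**4 + 12*z**2 + 10)] = (-10*z**12 - 114*z**10 + 4*z**9 - 394*z**8 + 48*z**7 - 396*z**6 + 184*z**5 - 175*z**4 + 240*z**3 - 228*z**2 + 100*z - 135)/(2*z**8 + 24*z**6 + 92*z**4 + 120*z**2 + 50), which equals f(z).
F(4) = -113762/119; F(2) = -389/15.
Integral = F(4) - F(2) = -1660139/1785.

Antiderivative: F(z) = -z**5 + z**3 + z**2 - 3*z + 3*z/(2*z**4 + 12*z**2 + 10); value = -1660139/1785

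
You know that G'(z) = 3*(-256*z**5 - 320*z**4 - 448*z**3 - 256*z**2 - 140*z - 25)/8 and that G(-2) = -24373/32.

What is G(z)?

G'(z) matches the chain-rule pattern g'(h)*h' with inner function h(z) = 2*z**2 + z + 5/4; substituting u = h(z) collapses the integral.
A general antiderivative is -2*(2*z**2 + z + 5/4)**3 + C.
The condition gives C = -24373/32 - (-24389/32) = 1/2.
So G(z) = 1/2 - 2*(2*z**2 + z + 5/4)**3.
Check: d/dz[1/2 - 2*(2*z**2 + z + 5/4)**3] = -96*z**5 - 120*z**4 - 168*z**3 - 96*z**2 - 105*z/2 - 75/8, which equals G'(z).

G(z) = 1/2 - 2*(2*z**2 + z + 5/4)**3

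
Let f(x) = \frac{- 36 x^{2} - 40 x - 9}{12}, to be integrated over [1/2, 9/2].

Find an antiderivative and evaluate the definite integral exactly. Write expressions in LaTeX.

An antiderivative F(x) passes only if d/dx[F] lands on f(x) exactly.
F(x) = - \frac{x \left(12 x^{2} + 20 x + 9\right)}{12} is an antiderivative of f.
Check: d/dx[- \frac{x \left(12 x^{2} + 20 x + 9\right)}{12}] = - 3 x^{2} - \frac{10 x}{3} - \frac{3}{4}, which equals f(x).
F(9/2) = - \frac{513}{4}; F(1/2) = - \frac{11}{12}.
Integral = F(9/2) - F(1/2) = - \frac{382}{3}.

Antiderivative: F(x) = - \frac{x \left(12 x^{2} + 20 x + 9\right)}{12}; value = - \frac{382}{3}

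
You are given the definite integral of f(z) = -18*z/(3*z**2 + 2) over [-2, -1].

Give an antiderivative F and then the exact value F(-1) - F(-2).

The substitution u = 3*z**2/2 + 1 works: f is exactly (dF/du)*(du/dz) for that inner function.
F(z) = -3*log(3*z**2/2 + 1) is an antiderivative of f.
Check: d/dz[-3*log(3*z**2/2 + 1)] = -18*z/(3*z**2 + 2) = f(z).
F(-1) = -3*log(5/2); F(-2) = -3*log(7).
Integral = F(-1) - F(-2) = -3*log(5/2) + 3*log(7).

Antiderivative: F(z) = -3*log(3*z**2/2 + 1); value = -3*log(5/2) + 3*log(7)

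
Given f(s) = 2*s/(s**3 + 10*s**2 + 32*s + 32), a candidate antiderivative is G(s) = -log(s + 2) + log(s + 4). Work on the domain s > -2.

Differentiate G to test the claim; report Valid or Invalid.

Invalid: d/ds[G] - f = -4/(s**2 + 8*s + 16), which is not 0.

d/ds[G] = -2/(s**2 + 6*s + 8)
d/ds[G] - f(s) = -4/(s**2 + 8*s + 16) != 0.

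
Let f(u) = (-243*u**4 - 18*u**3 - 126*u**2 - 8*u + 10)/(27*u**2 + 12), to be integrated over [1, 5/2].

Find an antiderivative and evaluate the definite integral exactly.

Antiderivative: F(u) = -3*u**3 - u**2/3 - 2*u/3 + atan(3*u/2); value = -373/8 - atan(3/2) + atan(15/4)

For F(u) to be correct the identity F'(u) - f(u) = 0 must hold.
F(u) = -3*u**3 - u**2/3 - 2*u/3 + atan(3*u/2) is an antiderivative of f.
Check: d/du[-3*u**3 - u**2/3 - 2*u/3 + atan(3*u/2)] = (-243*u**4 - 18*u**3 - 126*u**2 - 8*u + 10)/(27*u**2 + 12) = f(u).
F(5/2) = -405/8 + atan(15/4); F(1) = -4 + atan(3/2).
Integral = F(5/2) - F(1) = -373/8 - atan(3/2) + atan(15/4).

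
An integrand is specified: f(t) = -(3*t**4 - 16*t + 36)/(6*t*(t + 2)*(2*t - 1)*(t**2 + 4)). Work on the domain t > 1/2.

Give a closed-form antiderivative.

The denominator factors as 6*t*(t + 2)*(2*t - 1)*(t**2 + 4); partial fractions split f into directly integrable pieces: -(129*t - 46)/(408*(t**2 + 4)) - 451/(510*(2*t - 1)) - 29/(120*(t + 2)) + 3/(4*t).
Check: d/dt[3*log(t)/4 - 451*log(t - 1/2)/1020 - 29*log(t + 2)/120 - 43*log(t**2 + 4)/272 + 23*atan(t/2)/408] = (-3*t**4 + 16*t - 36)/(12*t**5 + 18*t**4 + 36*t**3 + 72*t**2 - 48*t), which equals f(t).

An antiderivative is F(t) = 3*log(t)/4 - 451*log(t - 1/2)/1020 - 29*log(t + 2)/120 - 43*log(t**2 + 4)/272 + 23*atan(t/2)/408.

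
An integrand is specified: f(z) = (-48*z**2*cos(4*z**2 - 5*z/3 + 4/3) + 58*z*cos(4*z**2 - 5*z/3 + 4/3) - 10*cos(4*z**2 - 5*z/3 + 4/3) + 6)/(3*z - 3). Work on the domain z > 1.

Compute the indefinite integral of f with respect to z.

For F(z) to be correct the identity F'(z) - f(z) = 0 must hold.
Check: d/dz[2*log(2*z - 2) - 2*sin(4*z**2 - 5*z/3 + 4/3)] = (-48*z**2*cos(4*z**2 - 5*z/3 + 4/3) + 58*z*cos(4*z**2 - 5*z/3 + 4/3) - 10*cos(4*z**2 - 5*z/3 + 4/3) + 6)/(3*z - 3) = f(z).

F(z) = 2*log(2*z - 2) - 2*sin(4*z**2 - 5*z/3 + 4/3) + C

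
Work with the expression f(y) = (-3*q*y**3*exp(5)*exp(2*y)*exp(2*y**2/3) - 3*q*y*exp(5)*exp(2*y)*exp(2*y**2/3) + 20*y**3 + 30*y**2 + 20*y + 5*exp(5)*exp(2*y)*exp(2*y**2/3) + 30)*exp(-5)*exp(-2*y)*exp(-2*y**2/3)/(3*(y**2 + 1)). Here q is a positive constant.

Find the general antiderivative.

F(y) = (-3*q*y**2 - 30*exp(-2*y**2/3 - 2*y - 5) + 10*atan(y))/6 + C

For F(y) to be correct the identity F'(y) - f(y) = 0 must hold.
Check: d/dy[(-3*q*y**2 - 30*exp(-2*y**2/3 - 2*y - 5) + 10*atan(y))/6] = (-3*q*y**3*exp(5)*exp(2*y)*exp(2*y**2/3) - 3*q*y*exp(5)*exp(2*y)*exp(2*y**2/3) + 20*y**3 + 30*y**2 + 20*y + 5*exp(5)*exp(2*y)*exp(2*y**2/3) + 30)/(3*y**2*exp(5)*exp(2*y)*exp(2*y**2/3) + 3*exp(5)*exp(2*y)*exp(2*y**2/3)), which equals f(y).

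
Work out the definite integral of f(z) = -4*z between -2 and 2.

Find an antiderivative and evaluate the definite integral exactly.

Antiderivative: F(z) = -2*z**2; value = 0

Differentiate the proposed F(z) back; it has to land on f(z) exactly.
F(z) = -2*z**2 is an antiderivative of f.
Check: d/dz[-2*z**2] = -4*z = f(z).
F(2) = -8; F(-2) = -8.
Integral = F(2) - F(-2) = 0.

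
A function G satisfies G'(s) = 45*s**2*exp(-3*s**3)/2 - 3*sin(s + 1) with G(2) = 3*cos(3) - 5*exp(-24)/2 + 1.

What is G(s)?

G(s) = (6*exp(3*s**3)*cos(s + 1) + 2*exp(3*s**3) - 5)*exp(-3*s**3)/2

Integrate term by term and add the pieces.
A general antiderivative is 3*cos(s + 1) - 5*exp(-3*s**3)/2 + C.
The condition gives C = 3*cos(3) - 5*exp(-24)/2 + 1 - (3*cos(3) - 5*exp(-24)/2) = 1.
So G(s) = (6*exp(3*s**3)*cos(s + 1) + 2*exp(3*s**3) - 5)*exp(-3*s**3)/2.
Check: d/ds[(6*exp(3*s**3)*cos(s + 1) + 2*exp(3*s**3) - 5)*exp(-3*s**3)/2] = (45*s**2 - 6*exp(3*s**3)*sin(s + 1))*exp(-3*s**3)/2, which equals G'(s).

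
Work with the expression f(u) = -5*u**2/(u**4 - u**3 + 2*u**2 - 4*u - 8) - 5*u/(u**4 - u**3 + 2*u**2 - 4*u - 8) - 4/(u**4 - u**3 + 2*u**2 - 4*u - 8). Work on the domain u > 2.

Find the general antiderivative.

The denominator factors as (u - 2)*(u + 1)*(u**2 + 4); partial fractions split f into directly integrable pieces: (23*u - 38)/(20*(u**2 + 4)) + 4/(15*(u + 1)) - 17/(12*(u - 2)).
Check: d/du[-17*log(u - 2)/12 + 4*log(u + 1)/15 + 23*log(u**2 + 4)/40 - 19*atan(u/2)/20] = (-5*u**2 - 5*u - 4)/(u**4 - u**3 + 2*u**2 - 4*u - 8), which equals f(u).

F(u) = -17*log(u - 2)/12 + 4*log(u + 1)/15 + 23*log(u**2 + 4)/40 - 19*atan(u/2)/20 + C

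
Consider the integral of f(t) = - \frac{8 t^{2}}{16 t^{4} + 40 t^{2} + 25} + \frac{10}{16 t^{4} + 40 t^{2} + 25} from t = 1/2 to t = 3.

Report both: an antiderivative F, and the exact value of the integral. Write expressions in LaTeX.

Recognize the product-rule pattern: f = u'v + uv' with u = 2 t, v = \frac{1}{4 t^{2} + 5}, so integration by parts undoes it.
F(t) = \frac{2 t}{4 t^{2} + 5} is an antiderivative of f.
Check: d/dt[\frac{2 t}{4 t^{2} + 5}] = \frac{10 - 8 t^{2}}{16 t^{4} + 40 t^{2} + 25}, which equals f(t).
F(3) = \frac{6}{41}; F(1/2) = \frac{1}{6}.
Integral = F(3) - F(1/2) = - \frac{5}{246}.

Antiderivative: F(t) = \frac{2 t}{4 t^{2} + 5}; value = - \frac{5}{246}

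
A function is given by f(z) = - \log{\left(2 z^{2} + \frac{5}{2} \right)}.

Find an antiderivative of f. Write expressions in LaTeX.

An antiderivative is F(z) = - z \log{\left(2 z^{2} + \frac{5}{2} \right)} + 2 z - \sqrt{5} \operatorname{atan}{\left(\frac{2 \sqrt{5} z}{5} \right)}.

Any candidate F(z) must reproduce f(z) exactly when differentiated.
Check: d/dz[- z \log{\left(2 z^{2} + \frac{5}{2} \right)} + 2 z - \sqrt{5} \operatorname{atan}{\left(\frac{2 \sqrt{5} z}{5} \right)}] = - \log{\left(2 z^{2} + \frac{5}{2} \right)} = f(z).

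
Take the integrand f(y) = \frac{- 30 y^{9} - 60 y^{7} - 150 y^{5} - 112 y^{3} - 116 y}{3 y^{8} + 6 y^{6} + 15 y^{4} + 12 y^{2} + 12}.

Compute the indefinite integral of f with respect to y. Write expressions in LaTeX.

F(y) = - \frac{15 y^{6} + 18 y^{4} + 33 y^{2} + 8}{3 \left(y^{4} + y^{2} + 2\right)} + C

A first test for any F(y): its y-derivative must equal f(y) identically.
Check: d/dy[- \frac{15 y^{6} + 18 y^{4} + 33 y^{2} + 8}{3 \left(y^{4} + y^{2} + 2\right)}] = \frac{- 30 y^{9} - 60 y^{7} - 150 y^{5} - 112 y^{3} - 116 y}{3 y^{8} + 6 y^{6} + 15 y^{4} + 12 y^{2} + 12} = f(y).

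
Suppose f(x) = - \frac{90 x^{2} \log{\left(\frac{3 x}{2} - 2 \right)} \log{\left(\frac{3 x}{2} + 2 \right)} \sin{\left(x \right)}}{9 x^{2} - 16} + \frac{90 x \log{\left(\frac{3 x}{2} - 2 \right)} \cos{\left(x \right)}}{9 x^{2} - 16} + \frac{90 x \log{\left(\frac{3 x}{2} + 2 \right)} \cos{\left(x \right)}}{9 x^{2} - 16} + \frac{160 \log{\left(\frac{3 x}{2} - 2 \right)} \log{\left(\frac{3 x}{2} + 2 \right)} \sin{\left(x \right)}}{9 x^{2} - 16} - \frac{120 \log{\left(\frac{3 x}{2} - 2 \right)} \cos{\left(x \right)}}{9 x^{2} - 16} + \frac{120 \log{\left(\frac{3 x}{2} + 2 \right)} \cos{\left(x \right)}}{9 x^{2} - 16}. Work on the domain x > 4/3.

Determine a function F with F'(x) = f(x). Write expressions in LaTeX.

An antiderivative is F(x) = 10 \log{\left(\frac{3 x}{2} - 2 \right)} \log{\left(\frac{3 x}{2} + 2 \right)} \cos{\left(x \right)}.

The integrand splits into summands that can be handled one at a time.
Check: d/dx[10 \log{\left(\frac{3 x}{2} - 2 \right)} \log{\left(\frac{3 x}{2} + 2 \right)} \cos{\left(x \right)}] = \frac{- 90 x^{2} \log{\left(\frac{3 x}{2} - 2 \right)} \log{\left(\frac{3 x}{2} + 2 \right)} \sin{\left(x \right)} + 90 x \log{\left(\frac{3 x}{2} - 2 \right)} \cos{\left(x \right)} + 90 x \log{\left(\frac{3 x}{2} + 2 \right)} \cos{\left(x \right)} + 160 \log{\left(\frac{3 x}{2} - 2 \right)} \log{\left(\frac{3 x}{2} + 2 \right)} \sin{\left(x \right)} - 120 \log{\left(\frac{3 x}{2} - 2 \right)} \cos{\left(x \right)} + 120 \log{\left(\frac{3 x}{2} + 2 \right)} \cos{\left(x \right)}}{9 x^{2} - 16}, which equals f(x).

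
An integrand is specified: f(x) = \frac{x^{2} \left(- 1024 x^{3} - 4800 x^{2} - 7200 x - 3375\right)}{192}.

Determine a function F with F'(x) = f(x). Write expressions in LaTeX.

An antiderivative is F(x) = - 3 \left(\frac{2 x^{2}}{3} + \frac{5 x}{4}\right)^{3}.

f matches the chain-rule pattern g'(h)*h' with inner function h(x) = \frac{2 x^{2}}{3} + \frac{5 x}{4}; substituting u = h(x) collapses the integral.
Check: d/dx[- 3 \left(\frac{2 x^{2}}{3} + \frac{5 x}{4}\right)^{3}] = - \frac{16 x^{5}}{3} - 25 x^{4} - \frac{75 x^{3}}{2} - \frac{1125 x^{2}}{64}, which equals f(x).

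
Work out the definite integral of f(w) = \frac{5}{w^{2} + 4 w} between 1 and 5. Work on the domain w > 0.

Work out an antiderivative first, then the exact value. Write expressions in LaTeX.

Factor the denominator (w \left(w + 4\right)) and decompose: f = - \frac{5}{4 \left(w + 4\right)} + \frac{5}{4 w}; each piece integrates to a log, atan, or power term.
F(w) = \frac{5 \log{\left(w \right)}}{4} - \frac{5 \log{\left(w + 4 \right)}}{4} is an antiderivative of f.
Check: d/dw[\frac{5 \log{\left(w \right)}}{4} - \frac{5 \log{\left(w + 4 \right)}}{4}] = \frac{5}{w^{2} + 4 w} = f(w).
F(5) = - \frac{5 \log{\left(9 \right)}}{4} + \frac{5 \log{\left(5 \right)}}{4}; F(1) = - \frac{5 \log{\left(5 \right)}}{4}.
Integral = F(5) - F(1) = - \frac{5 \log{\left(9 \right)}}{4} + \frac{5 \log{\left(5 \right)}}{2}.

Antiderivative: F(w) = \frac{5 \log{\left(w \right)}}{4} - \frac{5 \log{\left(w + 4 \right)}}{4}; value = - \frac{5 \log{\left(9 \right)}}{4} + \frac{5 \log{\left(5 \right)}}{2}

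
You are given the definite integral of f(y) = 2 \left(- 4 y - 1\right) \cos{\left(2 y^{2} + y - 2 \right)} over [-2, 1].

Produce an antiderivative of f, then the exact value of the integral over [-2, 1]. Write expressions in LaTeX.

f matches the chain-rule pattern g'(h)*h' with inner function h(y) = 2 y^{2} + y - 2; substituting u = h(y) collapses the integral.
F(y) = - 2 \sin{\left(2 y^{2} + y - 2 \right)} is an antiderivative of f.
Check: d/dy[- 2 \sin{\left(2 y^{2} + y - 2 \right)}] = - 8 y \cos{\left(2 y^{2} + y - 2 \right)} - 2 \cos{\left(2 y^{2} + y - 2 \right)}, which equals f(y).
F(1) = - 2 \sin{\left(1 \right)}; F(-2) = - 2 \sin{\left(4 \right)}.
Integral = F(1) - F(-2) = - 2 \sin{\left(1 \right)} + 2 \sin{\left(4 \right)}.

Antiderivative: F(y) = - 2 \sin{\left(2 y^{2} + y - 2 \right)}; value = - 2 \sin{\left(1 \right)} + 2 \sin{\left(4 \right)}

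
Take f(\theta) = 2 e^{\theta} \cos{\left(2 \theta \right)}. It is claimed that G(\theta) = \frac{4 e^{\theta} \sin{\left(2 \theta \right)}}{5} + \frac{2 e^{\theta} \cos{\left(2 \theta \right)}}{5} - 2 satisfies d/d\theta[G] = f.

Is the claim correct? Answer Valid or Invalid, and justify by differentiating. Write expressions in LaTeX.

Valid - the claim checks out under differentiation.

d/d\theta[G] = 2 e^{\theta} \cos{\left(2 \theta \right)}
This equals f(\theta) exactly, so the claim holds.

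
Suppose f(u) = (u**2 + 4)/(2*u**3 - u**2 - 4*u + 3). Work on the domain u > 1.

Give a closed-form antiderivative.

An antiderivative is F(u) = ((u - 1)*log(2*u + 3) - 2)/(2*(u - 1)).

Factor the denominator ((u - 1)**2*(2*u + 3)) and decompose: f = 1/(2*u + 3) + (u - 1)**(-2); each piece integrates to a log, atan, or power term.
Check: d/du[((u - 1)*log(2*u + 3) - 2)/(2*(u - 1))] = (u**2 + 4)/(2*u**3 - u**2 - 4*u + 3) = f(u).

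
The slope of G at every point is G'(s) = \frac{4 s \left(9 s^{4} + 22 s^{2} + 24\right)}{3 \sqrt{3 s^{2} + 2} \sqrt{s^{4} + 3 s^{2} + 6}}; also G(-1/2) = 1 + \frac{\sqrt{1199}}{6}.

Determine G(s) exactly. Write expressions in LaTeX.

G(s) = 4 \sqrt{\frac{s^{2}}{2} + \frac{1}{3}} \sqrt{\frac{2 s^{4}}{3} + 2 s^{2} + 4} + 1

G'(s) has the shape u'v + uv' for u = 4 \sqrt{\frac{s^{2}}{2} + \frac{1}{3}} and v = \sqrt{\frac{2 s^{4}}{3} + 2 s^{2} + 4} — it is the derivative of the product u*v.
A general antiderivative is 4 \sqrt{\frac{s^{2}}{2} + \frac{1}{3}} \sqrt{\frac{2 s^{4}}{3} + 2 s^{2} + 4} + C.
The condition gives C = 1 + \frac{\sqrt{1199}}{6} - (\frac{\sqrt{1199}}{6}) = 1.
So G(s) = 4 \sqrt{\frac{s^{2}}{2} + \frac{1}{3}} \sqrt{\frac{2 s^{4}}{3} + 2 s^{2} + 4} + 1.
Check: d/ds[4 \sqrt{\frac{s^{2}}{2} + \frac{1}{3}} \sqrt{\frac{2 s^{4}}{3} + 2 s^{2} + 4} + 1] = \frac{36 s^{5} + 88 s^{3} + 96 s}{3 \sqrt{3 s^{2} + 2} \sqrt{s^{4} + 3 s^{2} + 6}}, which equals G'(s).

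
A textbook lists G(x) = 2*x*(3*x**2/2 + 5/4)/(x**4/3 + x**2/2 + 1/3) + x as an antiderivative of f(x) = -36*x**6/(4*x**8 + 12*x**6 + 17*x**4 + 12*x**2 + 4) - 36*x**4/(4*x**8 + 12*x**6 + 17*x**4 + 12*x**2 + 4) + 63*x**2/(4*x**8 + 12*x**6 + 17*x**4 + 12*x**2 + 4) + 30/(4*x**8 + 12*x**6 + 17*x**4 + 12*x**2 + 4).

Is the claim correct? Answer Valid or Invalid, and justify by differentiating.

Invalid: d/dx[G] - f = 1, which is not 0.

d/dx[G] = (4*x**8 - 24*x**6 - 19*x**4 + 75*x**2 + 34)/(4*x**8 + 12*x**6 + 17*x**4 + 12*x**2 + 4)
d/dx[G] - f(x) = 1 != 0.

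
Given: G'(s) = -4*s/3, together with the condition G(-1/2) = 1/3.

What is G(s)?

A first test for any G(s): its s-derivative must equal the given G'(s).
A general antiderivative is 1/2 - 2*s**2/3 + C.
The condition gives C = 1/3 - (1/3) = 0.
So G(s) = -(4*s**2 - 3)/6.
Check: d/ds[-(4*s**2 - 3)/6] = -4*s/3 = G'(s).

G(s) = -(4*s**2 - 3)/6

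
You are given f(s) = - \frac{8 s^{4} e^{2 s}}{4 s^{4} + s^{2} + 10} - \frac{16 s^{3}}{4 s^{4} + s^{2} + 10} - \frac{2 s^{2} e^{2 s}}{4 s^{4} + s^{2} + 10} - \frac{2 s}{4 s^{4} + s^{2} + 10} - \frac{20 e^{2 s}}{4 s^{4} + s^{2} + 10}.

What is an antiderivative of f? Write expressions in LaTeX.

An antiderivative is F(s) = - e^{2 s} - \log{\left(2 s^{4} + \frac{s^{2}}{2} + 5 \right)}.

Integrate term by term and add the pieces.
Check: d/ds[- e^{2 s} - \log{\left(2 s^{4} + \frac{s^{2}}{2} + 5 \right)}] = \frac{- 8 s^{4} e^{2 s} - 16 s^{3} - 2 s^{2} e^{2 s} - 2 s - 20 e^{2 s}}{4 s^{4} + s^{2} + 10}, which equals f(s).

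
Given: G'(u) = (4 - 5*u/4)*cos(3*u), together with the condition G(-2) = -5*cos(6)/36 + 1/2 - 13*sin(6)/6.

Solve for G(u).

Differentiate the proposed G(u) back; it has to land on the given G'(u).
A general antiderivative is -5*u*sin(3*u)/12 + 4*sin(3*u)/3 - 5*cos(3*u)/36 + C.
The condition gives C = -5*cos(6)/36 + 1/2 - 13*sin(6)/6 - (-5*cos(6)/36 - 13*sin(6)/6) = 1/2.
So G(u) = (-15*u*sin(3*u) + 48*sin(3*u) - 5*cos(3*u) + 18)/36.
Check: d/du[(-15*u*sin(3*u) + 48*sin(3*u) - 5*cos(3*u) + 18)/36] = -5*u*cos(3*u)/4 + 4*cos(3*u), which equals G'(u).

G(u) = (-15*u*sin(3*u) + 48*sin(3*u) - 5*cos(3*u) + 18)/36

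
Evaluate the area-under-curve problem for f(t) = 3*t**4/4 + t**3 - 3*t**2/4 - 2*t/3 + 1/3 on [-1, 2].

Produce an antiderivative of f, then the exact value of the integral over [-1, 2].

Integrate term by term and add the pieces.
F(t) = 3*t**5/20 + t**4/4 - t**3/4 - t**2/3 + t/3 is an antiderivative of f.
Check: d/dt[3*t**5/20 + t**4/4 - t**3/4 - t**2/3 + t/3] = 3*t**4/4 + t**3 - 3*t**2/4 - 2*t/3 + 1/3 = f(t).
F(2) = 92/15; F(-1) = -19/60.
Integral = F(2) - F(-1) = 129/20.

Antiderivative: F(t) = 3*t**5/20 + t**4/4 - t**3/4 - t**2/3 + t/3; value = 129/20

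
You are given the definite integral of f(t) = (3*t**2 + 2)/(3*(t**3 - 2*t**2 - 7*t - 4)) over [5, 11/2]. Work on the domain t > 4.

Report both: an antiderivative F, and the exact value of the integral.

Factor the denominator (3*(t - 4)*(t + 1)**2) and decompose: f = 1/(3*(t + 1)) - 1/(3*(t + 1)**2) + 2/(3*(t - 4)); each piece integrates to a log, atan, or power term.
F(t) = (2*t*log(t - 4) + t*log(t + 1) + 2*log(t - 4) + log(t + 1) + 1)/(3*t + 3) is an antiderivative of f.
Check: d/dt[(2*t*log(t - 4) + t*log(t + 1) + 2*log(t - 4) + log(t + 1) + 1)/(3*t + 3)] = (3*t**2 + 2)/(3*t**3 - 6*t**2 - 21*t - 12), which equals f(t).
F(11/2) = 2/39 + 2*log(3/2)/3 + log(13/2)/3; F(5) = 1/18 + log(6)/3.
Integral = F(11/2) - F(5) = -log(6)/3 - 1/234 + 2*log(3/2)/3 + log(13/2)/3.

Antiderivative: F(t) = (2*t*log(t - 4) + t*log(t + 1) + 2*log(t - 4) + log(t + 1) + 1)/(3*t + 3); value = -log(6)/3 - 1/234 + 2*log(3/2)/3 + log(13/2)/3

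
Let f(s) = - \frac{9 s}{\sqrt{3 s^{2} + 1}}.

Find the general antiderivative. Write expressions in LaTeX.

F(s) = - 3 \sqrt{3 s^{2} + 1} + C

f matches the chain-rule pattern g'(h)*h' with inner function h(s) = 3 s^{2} + 1; substituting u = h(s) collapses the integral.
Check: d/ds[- 3 \sqrt{3 s^{2} + 1}] = - \frac{9 s}{\sqrt{3 s^{2} + 1}} = f(s).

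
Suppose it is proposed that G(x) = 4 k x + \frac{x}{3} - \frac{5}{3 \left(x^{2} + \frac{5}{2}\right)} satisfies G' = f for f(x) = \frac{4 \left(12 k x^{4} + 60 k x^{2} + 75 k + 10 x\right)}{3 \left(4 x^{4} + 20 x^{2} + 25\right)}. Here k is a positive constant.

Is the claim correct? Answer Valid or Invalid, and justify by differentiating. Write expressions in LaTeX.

d/dx[G] = \frac{48 k x^{4} + 240 k x^{2} + 300 k + 4 x^{4} + 20 x^{2} + 40 x + 25}{12 x^{4} + 60 x^{2} + 75}
d/dx[G] - f(x) = \frac{1}{3} != 0.

Invalid: d/dx[G] - f = \frac{1}{3}, which is not 0.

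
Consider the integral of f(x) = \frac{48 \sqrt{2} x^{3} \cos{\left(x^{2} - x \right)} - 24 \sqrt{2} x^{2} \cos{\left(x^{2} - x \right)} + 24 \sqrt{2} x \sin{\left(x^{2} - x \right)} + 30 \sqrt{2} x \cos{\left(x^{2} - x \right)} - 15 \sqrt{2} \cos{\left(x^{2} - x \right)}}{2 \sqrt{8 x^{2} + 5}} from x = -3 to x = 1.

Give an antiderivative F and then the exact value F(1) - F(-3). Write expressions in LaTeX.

Antiderivative: F(x) = \frac{3 \sqrt{2} \sqrt{8 x^{2} + 5} \sin{\left(x^{2} - x \right)}}{2}; value = - \frac{3 \sqrt{154} \sin{\left(12 \right)}}{2}

Recognize the product-rule pattern: f = u'v + uv' with u = 3 \sqrt{4 x^{2} + \frac{5}{2}}, v = \sin{\left(x^{2} - x \right)}, so integration by parts undoes it.
F(x) = \frac{3 \sqrt{2} \sqrt{8 x^{2} + 5} \sin{\left(x^{2} - x \right)}}{2} is an antiderivative of f.
Check: d/dx[\frac{3 \sqrt{2} \sqrt{8 x^{2} + 5} \sin{\left(x^{2} - x \right)}}{2}] = \frac{48 \sqrt{2} x^{3} \cos{\left(x^{2} - x \right)} - 24 \sqrt{2} x^{2} \cos{\left(x^{2} - x \right)} + 24 \sqrt{2} x \sin{\left(x^{2} - x \right)} + 30 \sqrt{2} x \cos{\left(x^{2} - x \right)} - 15 \sqrt{2} \cos{\left(x^{2} - x \right)}}{2 \sqrt{8 x^{2} + 5}} = f(x).
F(1) = 0; F(-3) = \frac{3 \sqrt{154} \sin{\left(12 \right)}}{2}.
Integral = F(1) - F(-3) = - \frac{3 \sqrt{154} \sin{\left(12 \right)}}{2}.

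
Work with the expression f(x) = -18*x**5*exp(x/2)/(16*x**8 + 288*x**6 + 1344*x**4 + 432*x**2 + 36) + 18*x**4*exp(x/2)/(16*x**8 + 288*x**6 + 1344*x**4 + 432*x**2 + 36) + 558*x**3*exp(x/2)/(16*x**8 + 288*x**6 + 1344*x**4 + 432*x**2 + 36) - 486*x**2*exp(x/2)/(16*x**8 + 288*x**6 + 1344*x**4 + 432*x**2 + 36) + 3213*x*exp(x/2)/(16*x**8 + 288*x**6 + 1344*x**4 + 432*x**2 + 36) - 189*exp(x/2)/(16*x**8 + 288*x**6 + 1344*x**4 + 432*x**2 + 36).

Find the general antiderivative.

F(x) = 3*(-x/2 - 5/2)*exp(x/2)/(2*(x**4/3 + 3*x**2 + 1/2)) + C

The integrand splits into summands that can be handled one at a time.
Check: d/dx[3*(-x/2 - 5/2)*exp(x/2)/(2*(x**4/3 + 3*x**2 + 1/2))] = (-18*x**5*exp(x/2) + 18*x**4*exp(x/2) + 558*x**3*exp(x/2) - 486*x**2*exp(x/2) + 3213*x*exp(x/2) - 189*exp(x/2))/(16*x**8 + 288*x**6 + 1344*x**4 + 432*x**2 + 36), which equals f(x).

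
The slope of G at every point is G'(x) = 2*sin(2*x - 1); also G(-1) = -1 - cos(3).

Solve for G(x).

Check a candidate G(x) by differentiating: d/dx[G] must match the given G'(x).
A general antiderivative is -cos(2*x - 1) + C.
The condition gives C = -1 - cos(3) - (-cos(3)) = -1.
So G(x) = -cos(2*x - 1) - 1.
Check: d/dx[-cos(2*x - 1) - 1] = 2*sin(2*x - 1) = G'(x).

G(x) = -cos(2*x - 1) - 1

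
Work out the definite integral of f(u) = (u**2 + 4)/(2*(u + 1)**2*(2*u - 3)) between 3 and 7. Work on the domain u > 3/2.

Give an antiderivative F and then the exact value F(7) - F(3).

Factor the denominator (2*(u + 1)**2*(2*u - 3)) and decompose: f = 1/(2*(2*u - 3)) - 1/(2*(u + 1)**2); each piece integrates to a log, atan, or power term.
F(u) = (u*log(2*u - 3) + log(2*u - 3) + 2)/(4*u + 4) is an antiderivative of f.
Check: d/du[(u*log(2*u - 3) + log(2*u - 3) + 2)/(4*u + 4)] = (u**2 + 4)/(4*u**3 + 2*u**2 - 8*u - 6), which equals f(u).
F(7) = 1/16 + log(11)/4; F(3) = 1/8 + log(3)/4.
Integral = F(7) - F(3) = -log(3)/4 - 1/16 + log(11)/4.

Antiderivative: F(u) = (u*log(2*u - 3) + log(2*u - 3) + 2)/(4*u + 4); value = -log(3)/4 - 1/16 + log(11)/4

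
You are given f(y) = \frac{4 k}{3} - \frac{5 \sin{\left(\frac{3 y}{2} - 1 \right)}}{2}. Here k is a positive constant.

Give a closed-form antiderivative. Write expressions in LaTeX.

An antiderivative is F(y) = \frac{4 k y}{3} + \frac{5 \cos{\left(\frac{3 y}{2} - 1 \right)}}{3}.

A first test for any F(y): its y-derivative must equal f(y) identically.
Check: d/dy[\frac{4 k y}{3} + \frac{5 \cos{\left(\frac{3 y}{2} - 1 \right)}}{3}] = \frac{4 k}{3} - \frac{5 \sin{\left(\frac{3 y}{2} - 1 \right)}}{2} = f(y).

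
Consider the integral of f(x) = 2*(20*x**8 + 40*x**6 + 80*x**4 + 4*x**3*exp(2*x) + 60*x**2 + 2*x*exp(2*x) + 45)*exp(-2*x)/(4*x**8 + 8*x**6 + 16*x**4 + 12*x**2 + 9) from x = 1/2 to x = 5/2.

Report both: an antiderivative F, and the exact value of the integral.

A candidate is checked by its d/dx: the result must match f(x).
F(x) = -5*exp(-2*x) - 1/(2*x**4 + 2*x**2 + 3) is an antiderivative of f.
Check: d/dx[-5*exp(-2*x) - 1/(2*x**4 + 2*x**2 + 3)] = (40*x**8 + 80*x**6 + 160*x**4 + 8*x**3*exp(2*x) + 120*x**2 + 4*x*exp(2*x) + 90)/(4*x**8*exp(2*x) + 8*x**6*exp(2*x) + 16*x**4*exp(2*x) + 12*x**2*exp(2*x) + 9*exp(2*x)), which equals f(x).
F(5/2) = -5*exp(-5) - 8/749; F(1/2) = -5*exp(-1) - 8/29.
Integral = F(5/2) - F(1/2) = -5*exp(-5) + 5760/21721 + 5*exp(-1).

Antiderivative: F(x) = -5*exp(-2*x) - 1/(2*x**4 + 2*x**2 + 3); value = -5*exp(-5) + 5760/21721 + 5*exp(-1)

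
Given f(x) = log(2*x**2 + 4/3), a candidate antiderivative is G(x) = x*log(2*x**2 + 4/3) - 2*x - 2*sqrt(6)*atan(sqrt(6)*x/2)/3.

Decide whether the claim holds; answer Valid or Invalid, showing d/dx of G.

Invalid: d/dx[G] - f = -8/(3*x**2 + 2), which is not 0.

d/dx[G] = (3*x**2*log(x**2 + 2/3) + 3*x**2*log(2) + 2*log(x**2 + 2/3) - 8 + 2*log(2))/(3*x**2 + 2)
d/dx[G] - f(x) = -8/(3*x**2 + 2) != 0.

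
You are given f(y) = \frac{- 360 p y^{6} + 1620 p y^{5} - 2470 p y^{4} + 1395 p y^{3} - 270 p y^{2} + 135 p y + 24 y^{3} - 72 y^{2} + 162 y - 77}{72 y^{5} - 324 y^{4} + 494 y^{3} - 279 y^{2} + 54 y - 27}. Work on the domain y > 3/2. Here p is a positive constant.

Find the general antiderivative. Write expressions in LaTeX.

Any candidate F(y) must reproduce f(y) exactly when differentiated.
Check: d/dy[- \frac{5 p y^{2}}{2} + \operatorname{atan}{\left(3 y \right)} - \frac{1}{4 y^{2} - 12 y + 9}] = \frac{- 360 p y^{6} + 1620 p y^{5} - 2470 p y^{4} + 1395 p y^{3} - 270 p y^{2} + 135 p y + 24 y^{3} - 72 y^{2} + 162 y - 77}{72 y^{5} - 324 y^{4} + 494 y^{3} - 279 y^{2} + 54 y - 27} = f(y).

F(y) = - \frac{5 p y^{2}}{2} + \operatorname{atan}{\left(3 y \right)} - \frac{1}{4 y^{2} - 12 y + 9} + C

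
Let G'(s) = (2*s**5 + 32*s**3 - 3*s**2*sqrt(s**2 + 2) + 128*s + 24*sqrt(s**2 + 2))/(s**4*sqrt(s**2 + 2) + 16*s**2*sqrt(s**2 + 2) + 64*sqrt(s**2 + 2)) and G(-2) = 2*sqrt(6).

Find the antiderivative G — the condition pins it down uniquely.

G(s) = 3*s/(2*(s**2/2 + 4)) + 2*sqrt(s**2 + 2) + 1/2

A candidate passes only if d/ds[G] lands on the given G'(s) exactly.
A general antiderivative is 3*s/(2*(s**2/2 + 4)) + 2*sqrt(s**2 + 2) + C.
The condition gives C = 2*sqrt(6) - (-1/2 + 2*sqrt(6)) = 1/2.
So G(s) = 3*s/(2*(s**2/2 + 4)) + 2*sqrt(s**2 + 2) + 1/2.
Check: d/ds[3*s/(2*(s**2/2 + 4)) + 2*sqrt(s**2 + 2) + 1/2] = (2*s**5 + 32*s**3 - 3*s**2*sqrt(s**2 + 2) + 128*s + 24*sqrt(s**2 + 2))/(s**4*sqrt(s**2 + 2) + 16*s**2*sqrt(s**2 + 2) + 64*sqrt(s**2 + 2)) = G'(s).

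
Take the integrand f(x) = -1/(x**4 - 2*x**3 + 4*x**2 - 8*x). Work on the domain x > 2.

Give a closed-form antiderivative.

An antiderivative is F(x) = (4*log(x) - 2*log(x - 2) - log(x**2 + 4) + 2*atan(x/2))/32.

Factor the denominator (x*(x - 2)*(x**2 + 4)) and decompose: f = -(x - 2)/(16*(x**2 + 4)) - 1/(16*(x - 2)) + 1/(8*x); each piece integrates to a log, atan, or power term.
Check: d/dx[(4*log(x) - 2*log(x - 2) - log(x**2 + 4) + 2*atan(x/2))/32] = -1/(x**4 - 2*x**3 + 4*x**2 - 8*x) = f(x).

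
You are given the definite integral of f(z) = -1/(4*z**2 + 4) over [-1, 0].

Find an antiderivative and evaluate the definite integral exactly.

Antiderivative: F(z) = -atan(z)/4; value = -pi/16

A first test for any F(z): its z-derivative must equal f(z) identically.
F(z) = -atan(z)/4 is an antiderivative of f.
Check: d/dz[-atan(z)/4] = -1/(4*z**2 + 4) = f(z).
F(0) = 0; F(-1) = pi/16.
Integral = F(0) - F(-1) = -pi/16.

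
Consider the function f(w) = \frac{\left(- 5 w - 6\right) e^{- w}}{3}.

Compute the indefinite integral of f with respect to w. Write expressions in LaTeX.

F(w) = \frac{5 w e^{- w}}{3} + \frac{11 e^{- w}}{3} + C

Recognize the product-rule pattern: f = u'v + uv' with u = \frac{5 w}{3} + \frac{11}{3}, v = e^{- w}, so integration by parts undoes it.
Check: d/dw[\frac{5 w e^{- w}}{3} + \frac{11 e^{- w}}{3}] = \frac{\left(- 5 w - 6\right) e^{- w}}{3} = f(w).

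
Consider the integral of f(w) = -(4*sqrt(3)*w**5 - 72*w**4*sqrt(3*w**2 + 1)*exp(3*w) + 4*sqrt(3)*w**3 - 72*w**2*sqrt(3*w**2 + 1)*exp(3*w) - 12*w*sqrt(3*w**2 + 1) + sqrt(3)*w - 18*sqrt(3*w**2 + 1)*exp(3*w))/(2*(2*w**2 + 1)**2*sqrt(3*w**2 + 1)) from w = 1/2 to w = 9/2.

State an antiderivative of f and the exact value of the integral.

Antiderivative: F(w) = (-2*sqrt(3)*w**2*sqrt(3*w**2 + 1) + 36*w**2*exp(3*w) - sqrt(3)*sqrt(3*w**2 + 1) + 18*exp(3*w) - 9)/(6*(2*w**2 + 1)); value = -3*exp(3/2) - sqrt(741)/12 + sqrt(21)/12 + 80/83 + 3*exp(27/2)

For F(w) to be correct the identity F'(w) - f(w) = 0 must hold.
F(w) = (-2*sqrt(3)*w**2*sqrt(3*w**2 + 1) + 36*w**2*exp(3*w) - sqrt(3)*sqrt(3*w**2 + 1) + 18*exp(3*w) - 9)/(6*(2*w**2 + 1)) is an antiderivative of f.
Check: d/dw[(-2*sqrt(3)*w**2*sqrt(3*w**2 + 1) + 36*w**2*exp(3*w) - sqrt(3)*sqrt(3*w**2 + 1) + 18*exp(3*w) - 9)/(6*(2*w**2 + 1))] = (-4*sqrt(3)*w**5 + 72*w**4*sqrt(3*w**2 + 1)*exp(3*w) - 4*sqrt(3)*w**3 + 72*w**2*sqrt(3*w**2 + 1)*exp(3*w) + 12*w*sqrt(3*w**2 + 1) - sqrt(3)*w + 18*sqrt(3*w**2 + 1)*exp(3*w))/(8*w**4*sqrt(3*w**2 + 1) + 8*w**2*sqrt(3*w**2 + 1) + 2*sqrt(3*w**2 + 1)), which equals f(w).
F(9/2) = -sqrt(741)/12 - 3/83 + 3*exp(27/2); F(1/2) = -1 - sqrt(21)/12 + 3*exp(3/2).
Integral = F(9/2) - F(1/2) = -3*exp(3/2) - sqrt(741)/12 + sqrt(21)/12 + 80/83 + 3*exp(27/2).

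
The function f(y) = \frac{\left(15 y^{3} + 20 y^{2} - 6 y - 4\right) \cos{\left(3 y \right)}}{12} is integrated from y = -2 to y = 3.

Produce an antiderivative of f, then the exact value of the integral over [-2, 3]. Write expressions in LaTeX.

Differentiate the proposed F(y) back; it has to land on f(y) exactly.
F(y) = \frac{5 y^{3} \sin{\left(3 y \right)}}{12} + \frac{5 y^{2} \sin{\left(3 y \right)}}{9} + \frac{5 y^{2} \cos{\left(3 y \right)}}{12} - \frac{4 y \sin{\left(3 y \right)}}{9} + \frac{10 y \cos{\left(3 y \right)}}{27} - \frac{19 \sin{\left(3 y \right)}}{81} - \frac{4 \cos{\left(3 y \right)}}{27} is an antiderivative of f.
Check: d/dy[\frac{5 y^{3} \sin{\left(3 y \right)}}{12} + \frac{5 y^{2} \sin{\left(3 y \right)}}{9} + \frac{5 y^{2} \cos{\left(3 y \right)}}{12} - \frac{4 y \sin{\left(3 y \right)}}{9} + \frac{10 y \cos{\left(3 y \right)}}{27} - \frac{19 \sin{\left(3 y \right)}}{81} - \frac{4 \cos{\left(3 y \right)}}{27}] = \frac{5 y^{3} \cos{\left(3 y \right)}}{4} + \frac{5 y^{2} \cos{\left(3 y \right)}}{3} - \frac{y \cos{\left(3 y \right)}}{2} - \frac{\cos{\left(3 y \right)}}{3}, which equals f(y).
F(3) = \frac{509 \cos{\left(9 \right)}}{108} + \frac{4757 \sin{\left(9 \right)}}{324}; F(-2) = \frac{37 \sin{\left(6 \right)}}{81} + \frac{7 \cos{\left(6 \right)}}{9}.
Integral = F(3) - F(-2) = \frac{509 \cos{\left(9 \right)}}{108} - \frac{7 \cos{\left(6 \right)}}{9} - \frac{37 \sin{\left(6 \right)}}{81} + \frac{4757 \sin{\left(9 \right)}}{324}.

Antiderivative: F(y) = \frac{5 y^{3} \sin{\left(3 y \right)}}{12} + \frac{5 y^{2} \sin{\left(3 y \right)}}{9} + \frac{5 y^{2} \cos{\left(3 y \right)}}{12} - \frac{4 y \sin{\left(3 y \right)}}{9} + \frac{10 y \cos{\left(3 y \right)}}{27} - \frac{19 \sin{\left(3 y \right)}}{81} - \frac{4 \cos{\left(3 y \right)}}{27}; value = \frac{509 \cos{\left(9 \right)}}{108} - \frac{7 \cos{\left(6 \right)}}{9} - \frac{37 \sin{\left(6 \right)}}{81} + \frac{4757 \sin{\left(9 \right)}}{324}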